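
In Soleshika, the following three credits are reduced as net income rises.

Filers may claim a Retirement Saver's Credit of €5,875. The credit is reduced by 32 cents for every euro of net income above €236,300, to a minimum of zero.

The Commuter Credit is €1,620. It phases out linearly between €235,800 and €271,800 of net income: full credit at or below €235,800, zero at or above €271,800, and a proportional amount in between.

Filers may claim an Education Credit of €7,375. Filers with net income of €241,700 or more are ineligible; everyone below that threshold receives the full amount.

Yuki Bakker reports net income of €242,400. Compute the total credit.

€5,246

Retirement Saver's Credit: 32% of the €6,100 excess over €236,300 is €1,952; credit = €5,875 − €1,952 = €3,923.
Commuter Credit: €242,400 is €6,600 into a €36,000 phase-out range, leaving 29,400/36,000 of the credit: €1,620 × 29,400/36,000 = €1,323.
Education Credit: €242,400 meets or exceeds the €241,700 cutoff, so the credit is €0.
Total: €3,923 + €1,323 + €0 = €5,246.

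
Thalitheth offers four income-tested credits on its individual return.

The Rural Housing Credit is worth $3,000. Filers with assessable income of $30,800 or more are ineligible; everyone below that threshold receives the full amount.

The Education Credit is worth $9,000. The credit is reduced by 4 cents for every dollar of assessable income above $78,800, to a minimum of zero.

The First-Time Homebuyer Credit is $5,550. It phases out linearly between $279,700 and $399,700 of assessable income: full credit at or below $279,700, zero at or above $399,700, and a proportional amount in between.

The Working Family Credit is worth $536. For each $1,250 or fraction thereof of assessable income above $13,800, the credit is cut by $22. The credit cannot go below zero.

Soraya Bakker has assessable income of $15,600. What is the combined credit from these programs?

$18,042

Rural Housing Credit: $15,600 is below the $30,800 cutoff, so the full $3,000 applies.
Education Credit: $15,600 is at or below the $78,800 threshold, so the full $9,000 applies.
First-Time Homebuyer Credit: $15,600 is at or below the $279,700 threshold, so the full $5,550 applies.
Working Family Credit: income exceeds $13,800 by $1,800, which is 2 full-or-partial $1,250 increments; reduction = 2 × $22 = $44, leaving $492.
Total: $3,000 + $9,000 + $5,550 + $492 = $18,042.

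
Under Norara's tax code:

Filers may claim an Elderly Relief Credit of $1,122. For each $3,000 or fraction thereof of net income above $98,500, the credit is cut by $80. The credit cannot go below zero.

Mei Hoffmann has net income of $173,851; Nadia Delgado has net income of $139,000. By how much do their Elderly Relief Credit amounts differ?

Mei ($173,851): Elderly Relief Credit: income exceeds $98,500 by $75,351 → 26 increments × $80 = $2,080 ≥ base, so the credit is $0.
Nadia ($139,000): Elderly Relief Credit: income exceeds $98,500 by $40,500, which is 14 full-or-partial $3,000 increments; reduction = 14 × $80 = $1,120, leaving $2.
Difference: |$0 − $2| = $2.

$2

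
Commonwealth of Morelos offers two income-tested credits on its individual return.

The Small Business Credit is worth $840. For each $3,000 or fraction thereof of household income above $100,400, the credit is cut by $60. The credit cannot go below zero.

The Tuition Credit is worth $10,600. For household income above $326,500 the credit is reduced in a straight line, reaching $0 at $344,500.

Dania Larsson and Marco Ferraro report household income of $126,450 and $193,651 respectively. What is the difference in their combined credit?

$300

Dania ($126,450): Small Business Credit: income exceeds $100,400 by $26,050, which is 9 full-or-partial $3,000 increments; reduction = 9 × $60 = $540, leaving $300. Tuition Credit: $126,450 is at or below the $326,500 threshold, so the full $10,600 applies. total $300 + $10,600 = $10,900
Marco ($193,651): Small Business Credit: income exceeds $100,400 by $93,251 → 32 increments × $60 = $1,920 ≥ base, so the credit is $0. Tuition Credit: $193,651 is at or below the $326,500 threshold, so the full $10,600 applies. total $0 + $10,600 = $10,600
Difference: |$10,900 − $10,600| = $300.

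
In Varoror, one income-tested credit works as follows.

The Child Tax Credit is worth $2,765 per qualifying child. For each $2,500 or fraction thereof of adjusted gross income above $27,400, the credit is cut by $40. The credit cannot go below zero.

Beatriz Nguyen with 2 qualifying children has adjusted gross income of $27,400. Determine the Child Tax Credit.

$5,530

Child Tax Credit: base = 2 × $2,765 = $5,530. $27,400 is at or below the $27,400 threshold, so the full $5,530 applies.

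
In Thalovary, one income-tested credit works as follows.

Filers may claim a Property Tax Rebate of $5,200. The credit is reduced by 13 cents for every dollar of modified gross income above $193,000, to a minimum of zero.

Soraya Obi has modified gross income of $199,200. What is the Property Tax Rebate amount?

Property Tax Rebate: 13% of the $6,200 excess over $193,000 is $806; credit = $5,200 − $806 = $4,394.

$4,394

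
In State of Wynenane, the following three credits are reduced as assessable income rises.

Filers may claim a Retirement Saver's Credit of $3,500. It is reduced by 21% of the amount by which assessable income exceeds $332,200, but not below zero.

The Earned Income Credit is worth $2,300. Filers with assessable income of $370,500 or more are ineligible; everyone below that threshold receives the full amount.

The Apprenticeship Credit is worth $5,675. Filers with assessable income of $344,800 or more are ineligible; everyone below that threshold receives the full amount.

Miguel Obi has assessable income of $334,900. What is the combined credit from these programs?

Retirement Saver's Credit: 21% of the $2,700 excess over $332,200 is $567; credit = $3,500 − $567 = $2,933.
Earned Income Credit: $334,900 is below the $370,500 cutoff, so the full $2,300 applies.
Apprenticeship Credit: $334,900 is below the $344,800 cutoff, so the full $5,675 applies.
Total: $2,933 + $2,300 + $5,675 = $10,908.

$10,908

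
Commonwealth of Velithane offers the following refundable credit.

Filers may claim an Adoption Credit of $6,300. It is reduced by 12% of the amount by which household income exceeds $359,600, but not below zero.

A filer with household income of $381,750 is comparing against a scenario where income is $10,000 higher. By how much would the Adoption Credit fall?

At $381,750 — 12% of the $22,150 excess over $359,600 is $2,658; credit = $6,300 − $2,658 = $3,642.
At $391,750 — 12% of the $32,150 excess over $359,600 is $3,858; credit = $6,300 − $3,858 = $2,442.
Lost: $3,642 − $2,442 = $1,200.

$1,200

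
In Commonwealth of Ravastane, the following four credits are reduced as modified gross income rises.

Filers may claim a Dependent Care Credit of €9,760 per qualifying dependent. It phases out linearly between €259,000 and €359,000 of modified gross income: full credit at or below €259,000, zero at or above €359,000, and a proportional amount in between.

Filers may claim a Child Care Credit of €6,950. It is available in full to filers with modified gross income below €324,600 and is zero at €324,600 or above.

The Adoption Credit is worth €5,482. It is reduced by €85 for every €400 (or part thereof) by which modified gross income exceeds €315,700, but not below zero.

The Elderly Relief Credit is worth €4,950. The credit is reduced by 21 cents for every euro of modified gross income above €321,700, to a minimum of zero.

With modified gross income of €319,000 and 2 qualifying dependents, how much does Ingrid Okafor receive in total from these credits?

€24,425

Dependent Care Credit: base = 2 × €9,760 = €19,520. €319,000 is €60,000 into a €100,000 phase-out range, leaving 40,000/100,000 of the credit: €19,520 × 40,000/100,000 = €7,808.
Child Care Credit: €319,000 is below the €324,600 cutoff, so the full €6,950 applies.
Adoption Credit: income exceeds €315,700 by €3,300, which is 9 full-or-partial €400 increments; reduction = 9 × €85 = €765, leaving €4,717.
Elderly Relief Credit: €319,000 is at or below the €321,700 threshold, so the full €4,950 applies.
Total: €7,808 + €6,950 + €4,717 + €4,950 = €24,425.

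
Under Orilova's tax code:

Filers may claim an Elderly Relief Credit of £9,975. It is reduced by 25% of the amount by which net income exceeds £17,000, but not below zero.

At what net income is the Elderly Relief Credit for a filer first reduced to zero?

£56,900

The credit falls by 25% of each pound above £17,000, so it reaches zero when the excess is £9,975 / 25% = £39,900: income = £17,000 + £39,900 = £56,900.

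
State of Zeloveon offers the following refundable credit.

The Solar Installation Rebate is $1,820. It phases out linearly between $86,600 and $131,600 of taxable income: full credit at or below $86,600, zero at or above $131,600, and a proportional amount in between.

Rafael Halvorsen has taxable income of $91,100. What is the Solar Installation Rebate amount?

Solar Installation Rebate: $91,100 is $4,500 into a $45,000 phase-out range, leaving 40,500/45,000 of the credit: $1,820 × 40,500/45,000 = $1,638.

$1,638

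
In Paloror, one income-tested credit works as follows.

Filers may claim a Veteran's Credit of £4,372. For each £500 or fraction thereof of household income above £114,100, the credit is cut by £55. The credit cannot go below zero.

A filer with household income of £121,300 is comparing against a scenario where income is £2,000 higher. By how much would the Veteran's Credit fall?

At £121,300 — income exceeds £114,100 by £7,200, which is 15 full-or-partial £500 increments; reduction = 15 × £55 = £825, leaving £3,547.
At £123,300 — income exceeds £114,100 by £9,200, which is 19 full-or-partial £500 increments; reduction = 19 × £55 = £1,045, leaving £3,327.
Lost: £3,547 − £3,327 = £220.

£220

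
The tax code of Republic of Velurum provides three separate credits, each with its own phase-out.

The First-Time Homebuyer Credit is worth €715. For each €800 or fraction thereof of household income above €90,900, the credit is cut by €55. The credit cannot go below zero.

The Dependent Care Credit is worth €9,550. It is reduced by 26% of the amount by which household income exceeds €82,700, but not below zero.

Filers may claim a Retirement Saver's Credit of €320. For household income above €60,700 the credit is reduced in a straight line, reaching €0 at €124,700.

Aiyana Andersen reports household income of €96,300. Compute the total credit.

First-Time Homebuyer Credit: income exceeds €90,900 by €5,400, which is 7 full-or-partial €800 increments; reduction = 7 × €55 = €385, leaving €330.
Dependent Care Credit: 26% of the €13,600 excess over €82,700 is €3,536; credit = €9,550 − €3,536 = €6,014.
Retirement Saver's Credit: €96,300 is €35,600 into a €64,000 phase-out range, leaving 28,400/64,000 of the credit: €320 × 28,400/64,000 = €142.
Total: €330 + €6,014 + €142 = €6,486.

€6,486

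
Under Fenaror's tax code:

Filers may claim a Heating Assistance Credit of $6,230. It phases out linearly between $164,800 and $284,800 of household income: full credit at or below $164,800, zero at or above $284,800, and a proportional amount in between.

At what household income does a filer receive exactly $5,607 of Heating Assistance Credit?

$176,800

$5,607 is 5,607/6,230 of the full $6,230, so 623/6,230 of the $120,000 range has been used: income = $164,800 + $120,000 × 623/6,230 = $176,800.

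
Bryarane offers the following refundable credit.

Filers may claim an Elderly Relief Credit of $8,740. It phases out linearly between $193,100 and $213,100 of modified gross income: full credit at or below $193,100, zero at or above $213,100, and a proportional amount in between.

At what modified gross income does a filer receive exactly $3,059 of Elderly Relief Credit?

$206,100

$3,059 is 3,059/8,740 of the full $8,740, so 5,681/8,740 of the $20,000 range has been used: income = $193,100 + $20,000 × 5,681/8,740 = $206,100.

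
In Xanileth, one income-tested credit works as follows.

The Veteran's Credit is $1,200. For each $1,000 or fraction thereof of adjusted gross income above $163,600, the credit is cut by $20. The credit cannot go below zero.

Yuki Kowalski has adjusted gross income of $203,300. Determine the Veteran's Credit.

$400

Veteran's Credit: income exceeds $163,600 by $39,700, which is 40 full-or-partial $1,000 increments; reduction = 40 × $20 = $800, leaving $400.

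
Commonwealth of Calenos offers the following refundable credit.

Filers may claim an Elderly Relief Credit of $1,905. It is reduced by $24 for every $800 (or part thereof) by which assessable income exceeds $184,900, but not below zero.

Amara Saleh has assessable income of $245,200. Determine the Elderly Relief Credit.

Elderly Relief Credit: income exceeds $184,900 by $60,300, which is 76 full-or-partial $800 increments; reduction = 76 × $24 = $1,824, leaving $81.

$81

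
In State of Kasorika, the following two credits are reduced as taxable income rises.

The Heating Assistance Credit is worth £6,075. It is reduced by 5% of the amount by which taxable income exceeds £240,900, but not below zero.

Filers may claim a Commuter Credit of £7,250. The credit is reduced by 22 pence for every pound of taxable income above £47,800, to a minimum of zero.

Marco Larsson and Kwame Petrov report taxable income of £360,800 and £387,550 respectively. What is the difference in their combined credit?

Marco (£360,800): Heating Assistance Credit: 5% of the £119,900 excess over £240,900 is £5,995; credit = £6,075 − £5,995 = £80. Commuter Credit: 22% of the £313,000 excess over £47,800 is £68,860 ≥ base, so the credit is £0. total £80 + £0 = £80
Kwame (£387,550): Heating Assistance Credit: 5% of the £146,650 excess over £240,900 is £7,332.50 ≥ base, so the credit is £0. Commuter Credit: 22% of the £339,750 excess over £47,800 is £74,745 ≥ base, so the credit is £0. total £0 + £0 = £0
Difference: |£80 − £0| = £80.

£80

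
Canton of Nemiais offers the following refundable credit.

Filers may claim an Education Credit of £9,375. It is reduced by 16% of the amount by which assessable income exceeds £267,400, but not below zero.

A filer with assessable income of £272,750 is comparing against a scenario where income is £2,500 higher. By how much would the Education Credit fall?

At £272,750 — 16% of the £5,350 excess over £267,400 is £856; credit = £9,375 − £856 = £8,519.
At £275,250 — 16% of the £7,850 excess over £267,400 is £1,256; credit = £9,375 − £1,256 = £8,119.
Lost: £8,519 − £8,119 = £400.

£400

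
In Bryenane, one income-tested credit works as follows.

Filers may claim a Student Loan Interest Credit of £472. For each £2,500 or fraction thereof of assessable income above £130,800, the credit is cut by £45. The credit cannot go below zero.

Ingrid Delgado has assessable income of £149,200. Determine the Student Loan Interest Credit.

Student Loan Interest Credit: income exceeds £130,800 by £18,400, which is 8 full-or-partial £2,500 increments; reduction = 8 × £45 = £360, leaving £112.

£112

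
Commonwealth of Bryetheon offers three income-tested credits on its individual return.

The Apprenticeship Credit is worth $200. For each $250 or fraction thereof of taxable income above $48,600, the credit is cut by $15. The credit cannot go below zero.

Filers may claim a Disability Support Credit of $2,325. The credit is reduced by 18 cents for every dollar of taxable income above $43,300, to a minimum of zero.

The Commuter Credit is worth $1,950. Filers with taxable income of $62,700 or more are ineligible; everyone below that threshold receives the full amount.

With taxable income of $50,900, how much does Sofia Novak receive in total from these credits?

$2,957

Apprenticeship Credit: income exceeds $48,600 by $2,300, which is 10 full-or-partial $250 increments; reduction = 10 × $15 = $150, leaving $50.
Disability Support Credit: 18% of the $7,600 excess over $43,300 is $1,368; credit = $2,325 − $1,368 = $957.
Commuter Credit: $50,900 is below the $62,700 cutoff, so the full $1,950 applies.
Total: $50 + $957 + $1,950 = $2,957.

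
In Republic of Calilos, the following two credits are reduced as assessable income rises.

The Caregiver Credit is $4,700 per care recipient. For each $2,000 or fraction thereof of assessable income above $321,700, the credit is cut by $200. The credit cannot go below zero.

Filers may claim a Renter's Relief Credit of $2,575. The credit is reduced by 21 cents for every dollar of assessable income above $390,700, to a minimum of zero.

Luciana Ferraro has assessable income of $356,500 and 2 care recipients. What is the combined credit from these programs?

$8,375

Caregiver Credit: base = 2 × $4,700 = $9,400. income exceeds $321,700 by $34,800, which is 18 full-or-partial $2,000 increments; reduction = 18 × $200 = $3,600, leaving $5,800.
Renter's Relief Credit: $356,500 is at or below the $390,700 threshold, so the full $2,575 applies.
Total: $5,800 + $2,575 = $8,375.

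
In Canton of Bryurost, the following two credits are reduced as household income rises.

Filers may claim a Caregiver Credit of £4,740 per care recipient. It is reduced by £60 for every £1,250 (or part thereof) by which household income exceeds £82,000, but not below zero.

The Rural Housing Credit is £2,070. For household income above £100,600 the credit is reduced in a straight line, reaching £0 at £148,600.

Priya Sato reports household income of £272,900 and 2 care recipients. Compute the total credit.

£300

Caregiver Credit: base = 2 × £4,740 = £9,480. income exceeds £82,000 by £190,900, which is 153 full-or-partial £1,250 increments; reduction = 153 × £60 = £9,180, leaving £300.
Rural Housing Credit: £272,900 is at or above £148,600, so the credit is £0.
Total: £300 + £0 = £300.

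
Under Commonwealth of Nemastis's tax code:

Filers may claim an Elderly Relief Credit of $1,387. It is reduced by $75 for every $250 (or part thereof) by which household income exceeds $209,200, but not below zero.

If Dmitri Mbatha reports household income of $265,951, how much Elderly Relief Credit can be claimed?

Elderly Relief Credit: income exceeds $209,200 by $56,751 → 228 increments × $75 = $17,100 ≥ base, so the credit is $0.

$0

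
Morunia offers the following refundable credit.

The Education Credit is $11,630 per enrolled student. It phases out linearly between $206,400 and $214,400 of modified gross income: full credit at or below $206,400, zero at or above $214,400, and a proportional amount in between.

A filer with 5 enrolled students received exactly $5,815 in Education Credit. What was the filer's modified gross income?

$213,600

Full credit = 5 × $11,630 = $58,150.
$5,815 is 5,815/58,150 of the full $58,150, so 52,335/58,150 of the $8,000 range has been used: income = $206,400 + $8,000 × 52,335/58,150 = $213,600.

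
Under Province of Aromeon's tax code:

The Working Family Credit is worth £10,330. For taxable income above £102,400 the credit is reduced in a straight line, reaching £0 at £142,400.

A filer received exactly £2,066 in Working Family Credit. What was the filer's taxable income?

£2,066 is 2,066/10,330 of the full £10,330, so 8,264/10,330 of the £40,000 range has been used: income = £102,400 + £40,000 × 8,264/10,330 = £134,400.

£134,400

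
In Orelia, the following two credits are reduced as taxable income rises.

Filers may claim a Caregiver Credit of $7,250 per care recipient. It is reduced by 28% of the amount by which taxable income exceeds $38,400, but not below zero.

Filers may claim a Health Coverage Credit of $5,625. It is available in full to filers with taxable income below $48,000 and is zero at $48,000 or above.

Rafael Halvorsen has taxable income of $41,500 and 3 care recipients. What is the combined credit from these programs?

Caregiver Credit: base = 3 × $7,250 = $21,750. 28% of the $3,100 excess over $38,400 is $868; credit = $21,750 − $868 = $20,882.
Health Coverage Credit: $41,500 is below the $48,000 cutoff, so the full $5,625 applies.
Total: $20,882 + $5,625 = $26,507.

$26,507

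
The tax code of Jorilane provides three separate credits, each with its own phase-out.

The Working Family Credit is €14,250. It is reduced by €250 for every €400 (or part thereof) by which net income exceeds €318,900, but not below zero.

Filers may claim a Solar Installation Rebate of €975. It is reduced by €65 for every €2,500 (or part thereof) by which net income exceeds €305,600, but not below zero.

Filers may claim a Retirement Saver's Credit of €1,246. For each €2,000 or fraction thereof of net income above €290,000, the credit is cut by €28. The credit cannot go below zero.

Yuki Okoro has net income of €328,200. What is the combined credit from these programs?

€9,261

Working Family Credit: income exceeds €318,900 by €9,300, which is 24 full-or-partial €400 increments; reduction = 24 × €250 = €6,000, leaving €8,250.
Solar Installation Rebate: income exceeds €305,600 by €22,600, which is 10 full-or-partial €2,500 increments; reduction = 10 × €65 = €650, leaving €325.
Retirement Saver's Credit: income exceeds €290,000 by €38,200, which is 20 full-or-partial €2,000 increments; reduction = 20 × €28 = €560, leaving €686.
Total: €8,250 + €325 + €686 = €9,261.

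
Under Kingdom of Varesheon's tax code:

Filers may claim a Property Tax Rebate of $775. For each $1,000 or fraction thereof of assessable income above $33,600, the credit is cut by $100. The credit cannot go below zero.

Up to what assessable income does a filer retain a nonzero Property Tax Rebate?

After 7 increments the reduction is 7 × $100 = $700, leaving $75; one more increment wipes it out. Increment 7 ends at excess 7 × $1,000 = $7,000, so the highest qualifying income is $33,600 + $7,000 = $40,600.

$40,600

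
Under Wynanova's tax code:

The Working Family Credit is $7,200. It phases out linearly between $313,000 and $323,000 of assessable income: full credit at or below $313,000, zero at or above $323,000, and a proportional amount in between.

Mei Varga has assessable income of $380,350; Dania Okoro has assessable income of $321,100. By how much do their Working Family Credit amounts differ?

$1,368

Mei ($380,350): Working Family Credit: $380,350 is at or above $323,000, so the credit is $0.
Dania ($321,100): Working Family Credit: $321,100 is $8,100 into a $10,000 phase-out range, leaving 1,900/10,000 of the credit: $7,200 × 1,900/10,000 = $1,368.
Difference: |$0 − $1,368| = $1,368.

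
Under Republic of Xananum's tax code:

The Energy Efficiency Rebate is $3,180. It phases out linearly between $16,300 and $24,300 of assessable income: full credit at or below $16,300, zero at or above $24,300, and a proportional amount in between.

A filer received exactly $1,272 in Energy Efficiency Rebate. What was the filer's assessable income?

$21,100

$1,272 is 1,272/3,180 of the full $3,180, so 1,908/3,180 of the $8,000 range has been used: income = $16,300 + $8,000 × 1,908/3,180 = $21,100.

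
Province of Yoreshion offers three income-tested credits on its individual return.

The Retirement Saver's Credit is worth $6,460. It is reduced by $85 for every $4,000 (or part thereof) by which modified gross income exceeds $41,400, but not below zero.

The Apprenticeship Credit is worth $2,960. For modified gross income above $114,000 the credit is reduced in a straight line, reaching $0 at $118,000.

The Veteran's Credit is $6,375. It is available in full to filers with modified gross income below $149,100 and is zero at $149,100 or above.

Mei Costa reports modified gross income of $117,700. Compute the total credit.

$11,357

Retirement Saver's Credit: income exceeds $41,400 by $76,300, which is 20 full-or-partial $4,000 increments; reduction = 20 × $85 = $1,700, leaving $4,760.
Apprenticeship Credit: $117,700 is $3,700 into a $4,000 phase-out range, leaving 300/4,000 of the credit: $2,960 × 300/4,000 = $222.
Veteran's Credit: $117,700 is below the $149,100 cutoff, so the full $6,375 applies.
Total: $4,760 + $222 + $6,375 = $11,357.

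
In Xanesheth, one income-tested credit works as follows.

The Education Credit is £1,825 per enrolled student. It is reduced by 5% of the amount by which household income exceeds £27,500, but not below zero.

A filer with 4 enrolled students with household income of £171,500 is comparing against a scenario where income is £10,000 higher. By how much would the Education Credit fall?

At £171,500 — base = 4 × £1,825 = £7,300. 5% of the £144,000 excess over £27,500 is £7,200; credit = £7,300 − £7,200 = £100.
At £181,500 — base = 4 × £1,825 = £7,300. 5% of the £154,000 excess over £27,500 is £7,700 ≥ base, so the credit is £0.
Lost: £100 − £0 = £100.

£100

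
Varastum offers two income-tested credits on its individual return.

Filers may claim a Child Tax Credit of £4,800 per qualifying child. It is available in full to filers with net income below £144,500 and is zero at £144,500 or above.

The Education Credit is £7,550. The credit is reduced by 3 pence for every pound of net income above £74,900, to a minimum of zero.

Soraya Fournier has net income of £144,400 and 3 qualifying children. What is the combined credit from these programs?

Child Tax Credit: base = 3 × £4,800 = £14,400. £144,400 is below the £144,500 cutoff, so the full £14,400 applies.
Education Credit: 3% of the £69,500 excess over £74,900 is £2,085; credit = £7,550 − £2,085 = £5,465.
Total: £14,400 + £5,465 = £19,865.

£19,865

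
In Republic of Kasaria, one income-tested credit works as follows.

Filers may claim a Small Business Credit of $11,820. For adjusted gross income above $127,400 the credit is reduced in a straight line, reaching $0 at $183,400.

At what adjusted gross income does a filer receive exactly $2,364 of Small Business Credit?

$2,364 is 2,364/11,820 of the full $11,820, so 9,456/11,820 of the $56,000 range has been used: income = $127,400 + $56,000 × 9,456/11,820 = $172,200.

$172,200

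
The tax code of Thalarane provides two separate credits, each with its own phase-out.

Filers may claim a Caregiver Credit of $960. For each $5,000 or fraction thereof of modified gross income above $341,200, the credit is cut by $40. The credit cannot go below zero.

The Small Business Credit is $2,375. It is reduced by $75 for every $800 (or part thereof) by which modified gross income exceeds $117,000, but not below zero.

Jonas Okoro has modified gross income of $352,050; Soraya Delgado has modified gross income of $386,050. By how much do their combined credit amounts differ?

$240

Jonas ($352,050): Caregiver Credit: income exceeds $341,200 by $10,850, which is 3 full-or-partial $5,000 increments; reduction = 3 × $40 = $120, leaving $840. Small Business Credit: income exceeds $117,000 by $235,050 → 294 increments × $75 = $22,050 ≥ base, so the credit is $0. total $840 + $0 = $840
Soraya ($386,050): Caregiver Credit: income exceeds $341,200 by $44,850, which is 9 full-or-partial $5,000 increments; reduction = 9 × $40 = $360, leaving $600. Small Business Credit: income exceeds $117,000 by $269,050 → 337 increments × $75 = $25,275 ≥ base, so the credit is $0. total $600 + $0 = $600
Difference: |$840 − $600| = $240.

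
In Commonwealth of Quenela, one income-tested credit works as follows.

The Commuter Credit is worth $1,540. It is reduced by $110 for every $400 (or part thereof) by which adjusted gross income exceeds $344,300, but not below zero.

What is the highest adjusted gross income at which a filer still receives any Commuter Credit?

$349,500

After 13 increments the reduction is 13 × $110 = $1,430, leaving $110; one more increment wipes it out. Increment 13 ends at excess 13 × $400 = $5,200, so the highest qualifying income is $344,300 + $5,200 = $349,500.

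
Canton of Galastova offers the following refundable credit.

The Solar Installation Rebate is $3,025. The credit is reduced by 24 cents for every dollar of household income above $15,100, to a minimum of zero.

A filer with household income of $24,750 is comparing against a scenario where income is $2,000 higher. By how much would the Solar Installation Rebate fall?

At $24,750 — 24% of the $9,650 excess over $15,100 is $2,316; credit = $3,025 − $2,316 = $709.
At $26,750 — 24% of the $11,650 excess over $15,100 is $2,796; credit = $3,025 − $2,796 = $229.
Lost: $709 − $229 = $480.

$480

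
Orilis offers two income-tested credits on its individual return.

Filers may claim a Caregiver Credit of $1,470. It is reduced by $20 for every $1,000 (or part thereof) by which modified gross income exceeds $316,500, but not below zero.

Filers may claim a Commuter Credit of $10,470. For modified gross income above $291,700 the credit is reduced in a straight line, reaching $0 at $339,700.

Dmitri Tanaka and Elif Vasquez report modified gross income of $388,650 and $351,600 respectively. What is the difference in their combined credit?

$740

Dmitri ($388,650): Caregiver Credit: income exceeds $316,500 by $72,150, which is 73 full-or-partial $1,000 increments; reduction = 73 × $20 = $1,460, leaving $10. Commuter Credit: $388,650 is at or above $339,700, so the credit is $0. total $10 + $0 = $10
Elif ($351,600): Caregiver Credit: income exceeds $316,500 by $35,100, which is 36 full-or-partial $1,000 increments; reduction = 36 × $20 = $720, leaving $750. Commuter Credit: $351,600 is at or above $339,700, so the credit is $0. total $750 + $0 = $750
Difference: |$10 − $750| = $740.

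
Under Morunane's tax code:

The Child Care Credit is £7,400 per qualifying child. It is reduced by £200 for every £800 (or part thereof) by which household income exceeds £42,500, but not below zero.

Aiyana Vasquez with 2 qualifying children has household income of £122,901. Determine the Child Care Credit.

£0

Child Care Credit: base = 2 × £7,400 = £14,800. income exceeds £42,500 by £80,401 → 101 increments × £200 = £20,200 ≥ base, so the credit is £0.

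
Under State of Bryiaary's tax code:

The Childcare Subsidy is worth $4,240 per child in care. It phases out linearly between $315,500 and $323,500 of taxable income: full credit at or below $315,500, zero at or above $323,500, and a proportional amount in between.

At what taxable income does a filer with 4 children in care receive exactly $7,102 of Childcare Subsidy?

Full credit = 4 × $4,240 = $16,960.
$7,102 is 7,102/16,960 of the full $16,960, so 9,858/16,960 of the $8,000 range has been used: income = $315,500 + $8,000 × 9,858/16,960 = $320,150.

$320,150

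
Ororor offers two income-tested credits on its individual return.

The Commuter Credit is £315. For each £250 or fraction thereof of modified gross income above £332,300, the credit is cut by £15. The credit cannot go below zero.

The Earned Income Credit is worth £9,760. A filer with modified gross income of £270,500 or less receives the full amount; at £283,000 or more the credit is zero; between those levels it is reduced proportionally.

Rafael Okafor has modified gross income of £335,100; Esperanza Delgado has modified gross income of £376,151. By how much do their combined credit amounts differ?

Rafael (£335,100): Commuter Credit: income exceeds £332,300 by £2,800, which is 12 full-or-partial £250 increments; reduction = 12 × £15 = £180, leaving £135. Earned Income Credit: £335,100 is at or above £283,000, so the credit is £0. total £135 + £0 = £135
Esperanza (£376,151): Commuter Credit: income exceeds £332,300 by £43,851 → 176 increments × £15 = £2,640 ≥ base, so the credit is £0. Earned Income Credit: £376,151 is at or above £283,000, so the credit is £0. total £0 + £0 = £0
Difference: |£135 − £0| = £135.

£135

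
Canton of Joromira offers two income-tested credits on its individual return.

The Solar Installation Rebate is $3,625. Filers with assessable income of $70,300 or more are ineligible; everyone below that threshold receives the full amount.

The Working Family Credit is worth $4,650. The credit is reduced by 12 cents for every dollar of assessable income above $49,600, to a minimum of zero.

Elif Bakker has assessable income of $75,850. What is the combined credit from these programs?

$1,500

Solar Installation Rebate: $75,850 meets or exceeds the $70,300 cutoff, so the credit is $0.
Working Family Credit: 12% of the $26,250 excess over $49,600 is $3,150; credit = $4,650 − $3,150 = $1,500.
Total: $0 + $1,500 = $1,500.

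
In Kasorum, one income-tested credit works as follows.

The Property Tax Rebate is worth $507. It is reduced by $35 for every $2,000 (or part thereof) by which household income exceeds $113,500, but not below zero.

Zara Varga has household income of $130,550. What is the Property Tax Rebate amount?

$192

Property Tax Rebate: income exceeds $113,500 by $17,050, which is 9 full-or-partial $2,000 increments; reduction = 9 × $35 = $315, leaving $192.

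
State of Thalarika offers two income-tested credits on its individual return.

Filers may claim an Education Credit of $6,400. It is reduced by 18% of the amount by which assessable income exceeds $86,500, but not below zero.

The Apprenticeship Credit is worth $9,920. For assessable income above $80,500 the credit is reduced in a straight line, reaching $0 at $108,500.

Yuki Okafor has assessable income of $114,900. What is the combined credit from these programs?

Education Credit: 18% of the $28,400 excess over $86,500 is $5,112; credit = $6,400 − $5,112 = $1,288.
Apprenticeship Credit: $114,900 is at or above $108,500, so the credit is $0.
Total: $1,288 + $0 = $1,288.

$1,288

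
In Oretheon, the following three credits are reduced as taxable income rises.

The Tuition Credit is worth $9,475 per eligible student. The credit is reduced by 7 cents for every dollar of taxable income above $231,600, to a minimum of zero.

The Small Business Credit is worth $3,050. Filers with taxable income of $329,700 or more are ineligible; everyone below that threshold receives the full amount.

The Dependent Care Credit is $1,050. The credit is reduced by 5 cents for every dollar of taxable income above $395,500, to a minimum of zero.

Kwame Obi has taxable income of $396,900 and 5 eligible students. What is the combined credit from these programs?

$36,784

Tuition Credit: base = 5 × $9,475 = $47,375. 7% of the $165,300 excess over $231,600 is $11,571; credit = $47,375 − $11,571 = $35,804.
Small Business Credit: $396,900 meets or exceeds the $329,700 cutoff, so the credit is $0.
Dependent Care Credit: 5% of the $1,400 excess over $395,500 is $70; credit = $1,050 − $70 = $980.
Total: $35,804 + $0 + $980 = $36,784.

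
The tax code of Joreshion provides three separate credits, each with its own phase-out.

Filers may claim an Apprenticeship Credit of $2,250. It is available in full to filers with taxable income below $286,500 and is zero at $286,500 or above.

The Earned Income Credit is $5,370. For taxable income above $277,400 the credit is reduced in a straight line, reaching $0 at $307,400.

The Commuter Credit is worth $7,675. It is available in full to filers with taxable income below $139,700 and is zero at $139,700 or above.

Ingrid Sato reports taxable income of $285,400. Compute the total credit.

Apprenticeship Credit: $285,400 is below the $286,500 cutoff, so the full $2,250 applies.
Earned Income Credit: $285,400 is $8,000 into a $30,000 phase-out range, leaving 22,000/30,000 of the credit: $5,370 × 22,000/30,000 = $3,938.
Commuter Credit: $285,400 meets or exceeds the $139,700 cutoff, so the credit is $0.
Total: $2,250 + $3,938 + $0 = $6,188.

$6,188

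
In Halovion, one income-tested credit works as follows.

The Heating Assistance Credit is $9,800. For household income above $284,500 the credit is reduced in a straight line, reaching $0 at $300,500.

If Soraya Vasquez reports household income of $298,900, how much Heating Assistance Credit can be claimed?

Heating Assistance Credit: $298,900 is $14,400 into a $16,000 phase-out range, leaving 1,600/16,000 of the credit: $9,800 × 1,600/16,000 = $980.

$980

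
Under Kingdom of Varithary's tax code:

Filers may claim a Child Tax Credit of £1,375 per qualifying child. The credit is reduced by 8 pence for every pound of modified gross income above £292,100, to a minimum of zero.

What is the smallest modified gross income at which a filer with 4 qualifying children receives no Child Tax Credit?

£360,850

Full credit = 4 × £1,375 = £5,500.
The credit falls by 8% of each pound above £292,100, so it reaches zero when the excess is £5,500 / 8% = £68,750: income = £292,100 + £68,750 = £360,850.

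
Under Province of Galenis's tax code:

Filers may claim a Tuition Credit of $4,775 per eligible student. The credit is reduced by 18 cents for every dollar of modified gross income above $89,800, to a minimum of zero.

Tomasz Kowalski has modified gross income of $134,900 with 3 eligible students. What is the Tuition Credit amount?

$6,207

Tuition Credit: base = 3 × $4,775 = $14,325. 18% of the $45,100 excess over $89,800 is $8,118; credit = $14,325 − $8,118 = $6,207.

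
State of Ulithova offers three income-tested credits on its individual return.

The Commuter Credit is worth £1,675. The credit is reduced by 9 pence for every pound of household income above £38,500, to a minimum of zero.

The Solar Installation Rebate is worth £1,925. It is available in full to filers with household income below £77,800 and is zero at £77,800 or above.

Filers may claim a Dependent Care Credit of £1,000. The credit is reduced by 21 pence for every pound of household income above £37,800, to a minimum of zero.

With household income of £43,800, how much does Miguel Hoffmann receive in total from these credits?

Commuter Credit: 9% of the £5,300 excess over £38,500 is £477; credit = £1,675 − £477 = £1,198.
Solar Installation Rebate: £43,800 is below the £77,800 cutoff, so the full £1,925 applies.
Dependent Care Credit: 21% of the £6,000 excess over £37,800 is £1,260 ≥ base, so the credit is £0.
Total: £1,198 + £1,925 + £0 = £3,123.

£3,123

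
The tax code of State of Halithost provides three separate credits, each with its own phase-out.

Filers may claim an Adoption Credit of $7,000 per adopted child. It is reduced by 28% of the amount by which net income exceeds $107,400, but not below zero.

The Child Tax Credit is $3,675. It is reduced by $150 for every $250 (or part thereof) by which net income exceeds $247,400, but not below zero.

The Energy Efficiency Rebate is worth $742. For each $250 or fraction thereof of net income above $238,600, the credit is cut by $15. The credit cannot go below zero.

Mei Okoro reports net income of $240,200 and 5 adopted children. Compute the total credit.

$4,312

Adoption Credit: base = 5 × $7,000 = $35,000. 28% of the $132,800 excess over $107,400 is $37,184 ≥ base, so the credit is $0.
Child Tax Credit: $240,200 is at or below the $247,400 threshold, so the full $3,675 applies.
Energy Efficiency Rebate: income exceeds $238,600 by $1,600, which is 7 full-or-partial $250 increments; reduction = 7 × $15 = $105, leaving $637.
Total: $0 + $3,675 + $637 = $4,312.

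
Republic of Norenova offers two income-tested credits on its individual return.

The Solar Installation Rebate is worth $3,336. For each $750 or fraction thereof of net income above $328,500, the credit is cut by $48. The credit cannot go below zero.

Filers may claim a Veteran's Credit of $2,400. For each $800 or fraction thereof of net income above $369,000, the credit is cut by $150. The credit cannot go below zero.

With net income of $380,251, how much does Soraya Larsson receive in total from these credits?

Solar Installation Rebate: income exceeds $328,500 by $51,751 → 70 increments × $48 = $3,360 ≥ base, so the credit is $0.
Veteran's Credit: income exceeds $369,000 by $11,251, which is 15 full-or-partial $800 increments; reduction = 15 × $150 = $2,250, leaving $150.
Total: $0 + $150 = $150.

$150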